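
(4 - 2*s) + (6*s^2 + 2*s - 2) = 6*s^2 + 2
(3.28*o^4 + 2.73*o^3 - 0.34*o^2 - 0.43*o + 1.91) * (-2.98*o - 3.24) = -9.7744*o^5 - 18.7626*o^4 - 7.832*o^3 + 2.383*o^2 - 4.2986*o - 6.1884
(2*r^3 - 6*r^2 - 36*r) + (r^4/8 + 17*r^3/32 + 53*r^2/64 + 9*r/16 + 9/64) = r^4/8 + 81*r^3/32 - 331*r^2/64 - 567*r/16 + 9/64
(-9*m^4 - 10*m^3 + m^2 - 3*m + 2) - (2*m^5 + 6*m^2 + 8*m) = -2*m^5 - 9*m^4 - 10*m^3 - 5*m^2 - 11*m + 2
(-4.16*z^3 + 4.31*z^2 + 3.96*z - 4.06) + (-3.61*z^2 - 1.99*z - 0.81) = -4.16*z^3 + 0.7*z^2 + 1.97*z - 4.87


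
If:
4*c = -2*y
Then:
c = -y/2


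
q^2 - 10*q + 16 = (q - 8)*(q - 2)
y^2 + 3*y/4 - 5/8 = (y - 1/2)*(y + 5/4)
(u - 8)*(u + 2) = u^2 - 6*u - 16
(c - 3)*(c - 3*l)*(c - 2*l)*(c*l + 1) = c^4*l - 5*c^3*l^2 - 3*c^3*l + c^3 + 6*c^2*l^3 + 15*c^2*l^2 - 5*c^2*l - 3*c^2 - 18*c*l^3 + 6*c*l^2 + 15*c*l - 18*l^2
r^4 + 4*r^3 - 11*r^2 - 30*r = r*(r - 3)*(r + 2)*(r + 5)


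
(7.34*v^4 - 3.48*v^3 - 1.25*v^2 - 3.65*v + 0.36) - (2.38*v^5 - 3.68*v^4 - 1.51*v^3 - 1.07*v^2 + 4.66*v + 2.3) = -2.38*v^5 + 11.02*v^4 - 1.97*v^3 - 0.18*v^2 - 8.31*v - 1.94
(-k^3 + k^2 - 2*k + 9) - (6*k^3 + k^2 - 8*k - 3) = -7*k^3 + 6*k + 12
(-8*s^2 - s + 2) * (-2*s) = 16*s^3 + 2*s^2 - 4*s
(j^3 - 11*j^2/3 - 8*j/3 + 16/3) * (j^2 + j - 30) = j^5 - 8*j^4/3 - 109*j^3/3 + 338*j^2/3 + 256*j/3 - 160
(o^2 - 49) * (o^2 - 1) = o^4 - 50*o^2 + 49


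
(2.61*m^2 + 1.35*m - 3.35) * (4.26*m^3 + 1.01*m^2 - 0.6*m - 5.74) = 11.1186*m^5 + 8.3871*m^4 - 14.4735*m^3 - 19.1749*m^2 - 5.739*m + 19.229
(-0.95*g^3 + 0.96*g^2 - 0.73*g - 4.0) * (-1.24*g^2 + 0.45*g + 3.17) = 1.178*g^5 - 1.6179*g^4 - 1.6743*g^3 + 7.6747*g^2 - 4.1141*g - 12.68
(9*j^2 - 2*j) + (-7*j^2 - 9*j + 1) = 2*j^2 - 11*j + 1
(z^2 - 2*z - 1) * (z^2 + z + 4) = z^4 - z^3 + z^2 - 9*z - 4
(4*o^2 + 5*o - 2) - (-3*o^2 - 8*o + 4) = 7*o^2 + 13*o - 6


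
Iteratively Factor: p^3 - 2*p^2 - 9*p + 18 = (p - 3)*(p^2 + p - 6) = (p - 3)*(p - 2)*(p + 3)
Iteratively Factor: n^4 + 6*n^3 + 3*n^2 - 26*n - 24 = (n + 1)*(n^3 + 5*n^2 - 2*n - 24) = (n + 1)*(n + 3)*(n^2 + 2*n - 8) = (n - 2)*(n + 1)*(n + 3)*(n + 4)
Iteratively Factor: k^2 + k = (k + 1)*(k)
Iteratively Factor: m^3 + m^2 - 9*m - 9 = (m + 3)*(m^2 - 2*m - 3) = (m - 3)*(m + 3)*(m + 1)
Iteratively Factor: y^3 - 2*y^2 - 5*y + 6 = (y + 2)*(y^2 - 4*y + 3) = (y - 1)*(y + 2)*(y - 3)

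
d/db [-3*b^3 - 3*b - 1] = -9*b^2 - 3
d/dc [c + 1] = 1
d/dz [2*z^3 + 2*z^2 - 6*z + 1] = 6*z^2 + 4*z - 6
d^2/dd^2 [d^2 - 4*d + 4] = 2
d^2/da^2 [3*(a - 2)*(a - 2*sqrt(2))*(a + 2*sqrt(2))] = 18*a - 12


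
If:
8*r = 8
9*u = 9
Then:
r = 1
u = 1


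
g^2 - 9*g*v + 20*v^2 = (g - 5*v)*(g - 4*v)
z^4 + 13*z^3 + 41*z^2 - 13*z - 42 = (z - 1)*(z + 1)*(z + 6)*(z + 7)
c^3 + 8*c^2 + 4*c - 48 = (c - 2)*(c + 4)*(c + 6)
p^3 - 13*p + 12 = (p - 3)*(p - 1)*(p + 4)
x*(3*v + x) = 3*v*x + x^2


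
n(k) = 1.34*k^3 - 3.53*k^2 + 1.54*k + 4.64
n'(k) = 4.02*k^2 - 7.06*k + 1.54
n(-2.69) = -51.13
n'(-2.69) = 49.62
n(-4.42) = -186.84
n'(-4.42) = 111.28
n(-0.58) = 2.30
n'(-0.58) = 6.99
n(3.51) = 24.50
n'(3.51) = 26.29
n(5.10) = 98.43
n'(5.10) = 70.09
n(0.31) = 4.82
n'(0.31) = -0.26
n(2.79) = 10.56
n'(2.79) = 13.13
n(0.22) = 4.82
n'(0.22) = 0.18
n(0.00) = 4.64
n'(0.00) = 1.54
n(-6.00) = -421.12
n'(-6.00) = 188.62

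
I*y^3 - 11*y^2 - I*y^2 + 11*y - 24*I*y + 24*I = (y + 3*I)*(y + 8*I)*(I*y - I)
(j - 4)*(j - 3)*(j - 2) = j^3 - 9*j^2 + 26*j - 24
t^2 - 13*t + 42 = (t - 7)*(t - 6)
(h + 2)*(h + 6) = h^2 + 8*h + 12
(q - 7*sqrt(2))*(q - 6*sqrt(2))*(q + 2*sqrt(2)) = q^3 - 11*sqrt(2)*q^2 + 32*q + 168*sqrt(2)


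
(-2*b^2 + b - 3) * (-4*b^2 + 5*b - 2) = 8*b^4 - 14*b^3 + 21*b^2 - 17*b + 6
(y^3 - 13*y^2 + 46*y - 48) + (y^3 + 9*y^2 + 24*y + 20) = 2*y^3 - 4*y^2 + 70*y - 28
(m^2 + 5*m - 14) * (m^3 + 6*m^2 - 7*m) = m^5 + 11*m^4 + 9*m^3 - 119*m^2 + 98*m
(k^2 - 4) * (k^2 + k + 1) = k^4 + k^3 - 3*k^2 - 4*k - 4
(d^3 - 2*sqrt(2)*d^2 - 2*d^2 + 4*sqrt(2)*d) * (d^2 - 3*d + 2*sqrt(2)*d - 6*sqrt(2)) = d^5 - 5*d^4 - 2*d^3 + 40*d^2 - 48*d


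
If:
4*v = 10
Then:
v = 5/2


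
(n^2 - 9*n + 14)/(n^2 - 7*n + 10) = (n - 7)/(n - 5)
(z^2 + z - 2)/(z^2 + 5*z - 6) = (z + 2)/(z + 6)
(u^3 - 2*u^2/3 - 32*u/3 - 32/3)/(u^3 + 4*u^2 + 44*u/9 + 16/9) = 3*(u - 4)/(3*u + 2)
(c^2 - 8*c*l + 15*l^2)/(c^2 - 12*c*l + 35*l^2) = (c - 3*l)/(c - 7*l)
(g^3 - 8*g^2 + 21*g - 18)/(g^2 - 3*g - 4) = (-g^3 + 8*g^2 - 21*g + 18)/(-g^2 + 3*g + 4)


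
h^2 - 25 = (h - 5)*(h + 5)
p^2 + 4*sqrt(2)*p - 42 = (p - 3*sqrt(2))*(p + 7*sqrt(2))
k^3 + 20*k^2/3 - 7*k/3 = k*(k - 1/3)*(k + 7)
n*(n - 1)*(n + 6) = n^3 + 5*n^2 - 6*n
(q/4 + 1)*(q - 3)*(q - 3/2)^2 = q^4/4 - q^3/2 - 51*q^2/16 + 153*q/16 - 27/4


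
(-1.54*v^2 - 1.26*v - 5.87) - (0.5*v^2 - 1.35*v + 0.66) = -2.04*v^2 + 0.0900000000000001*v - 6.53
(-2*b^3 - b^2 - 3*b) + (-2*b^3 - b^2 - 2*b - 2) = -4*b^3 - 2*b^2 - 5*b - 2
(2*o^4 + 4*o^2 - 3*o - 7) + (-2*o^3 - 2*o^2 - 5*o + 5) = 2*o^4 - 2*o^3 + 2*o^2 - 8*o - 2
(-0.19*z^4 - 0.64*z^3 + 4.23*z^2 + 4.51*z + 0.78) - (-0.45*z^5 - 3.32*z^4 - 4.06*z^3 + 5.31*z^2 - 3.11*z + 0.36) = 0.45*z^5 + 3.13*z^4 + 3.42*z^3 - 1.08*z^2 + 7.62*z + 0.42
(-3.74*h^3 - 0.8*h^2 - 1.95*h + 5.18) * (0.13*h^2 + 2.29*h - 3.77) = -0.4862*h^5 - 8.6686*h^4 + 12.0143*h^3 - 0.7761*h^2 + 19.2137*h - 19.5286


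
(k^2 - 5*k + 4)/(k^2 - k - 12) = (k - 1)/(k + 3)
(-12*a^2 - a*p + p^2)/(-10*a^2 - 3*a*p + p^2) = (12*a^2 + a*p - p^2)/(10*a^2 + 3*a*p - p^2)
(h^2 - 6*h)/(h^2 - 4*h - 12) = h/(h + 2)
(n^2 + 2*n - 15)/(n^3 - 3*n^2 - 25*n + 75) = 1/(n - 5)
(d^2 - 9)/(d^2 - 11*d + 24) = (d + 3)/(d - 8)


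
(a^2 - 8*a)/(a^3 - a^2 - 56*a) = 1/(a + 7)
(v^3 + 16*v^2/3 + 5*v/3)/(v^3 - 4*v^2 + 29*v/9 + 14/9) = 3*v*(v + 5)/(3*v^2 - 13*v + 14)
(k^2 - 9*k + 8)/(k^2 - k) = (k - 8)/k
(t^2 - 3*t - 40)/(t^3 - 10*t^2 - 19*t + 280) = 1/(t - 7)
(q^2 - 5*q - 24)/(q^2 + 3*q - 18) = (q^2 - 5*q - 24)/(q^2 + 3*q - 18)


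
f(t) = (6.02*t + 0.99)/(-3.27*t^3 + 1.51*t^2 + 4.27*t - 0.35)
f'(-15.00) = -0.00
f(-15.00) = -0.01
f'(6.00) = 0.02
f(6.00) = -0.06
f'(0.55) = -0.34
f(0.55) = 2.25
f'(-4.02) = -0.05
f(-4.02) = -0.11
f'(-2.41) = -0.28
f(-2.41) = -0.31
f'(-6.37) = -0.01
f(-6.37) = -0.04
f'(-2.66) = -0.20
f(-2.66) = -0.25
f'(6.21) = 0.02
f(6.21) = -0.05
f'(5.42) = 0.03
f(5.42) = -0.07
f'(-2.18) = -0.41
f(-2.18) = -0.39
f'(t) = (6.02*t + 0.99)*(9.81*t^2 - 3.02*t - 4.27)/(-3.27*t^3 + 1.51*t^2 + 4.27*t - 0.35)^2 + 6.02/(-3.27*t^3 + 1.51*t^2 + 4.27*t - 0.35) = (39.3708*t^3 + 0.621700000000001*t^2 - 2.9898*t - 6.3343)/(10.6929*t^6 - 9.8754*t^5 - 25.6457*t^4 + 15.1844*t^3 + 17.1759*t^2 - 2.989*t + 0.1225)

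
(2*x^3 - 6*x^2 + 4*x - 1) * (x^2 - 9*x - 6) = 2*x^5 - 24*x^4 + 46*x^3 - x^2 - 15*x + 6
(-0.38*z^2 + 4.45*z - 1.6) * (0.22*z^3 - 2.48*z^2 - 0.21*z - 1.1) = -0.0836*z^5 + 1.9214*z^4 - 11.3082*z^3 + 3.4515*z^2 - 4.559*z + 1.76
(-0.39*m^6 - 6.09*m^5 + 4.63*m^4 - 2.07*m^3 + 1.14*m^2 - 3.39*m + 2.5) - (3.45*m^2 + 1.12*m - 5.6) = -0.39*m^6 - 6.09*m^5 + 4.63*m^4 - 2.07*m^3 - 2.31*m^2 - 4.51*m + 8.1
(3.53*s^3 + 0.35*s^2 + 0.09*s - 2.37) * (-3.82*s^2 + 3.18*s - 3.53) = -13.4846*s^5 + 9.8884*s^4 - 11.6917*s^3 + 8.1041*s^2 - 7.8543*s + 8.3661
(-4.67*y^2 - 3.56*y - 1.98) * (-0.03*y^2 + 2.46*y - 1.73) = 0.1401*y^4 - 11.3814*y^3 - 0.6191*y^2 + 1.288*y + 3.4254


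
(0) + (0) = 0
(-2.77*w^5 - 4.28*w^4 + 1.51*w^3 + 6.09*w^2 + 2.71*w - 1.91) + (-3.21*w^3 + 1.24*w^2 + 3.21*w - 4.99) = -2.77*w^5 - 4.28*w^4 - 1.7*w^3 + 7.33*w^2 + 5.92*w - 6.9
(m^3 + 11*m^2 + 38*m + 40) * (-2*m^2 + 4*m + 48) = -2*m^5 - 18*m^4 + 16*m^3 + 600*m^2 + 1984*m + 1920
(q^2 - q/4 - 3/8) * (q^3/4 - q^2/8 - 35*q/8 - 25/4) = q^5/4 - 3*q^4/16 - 71*q^3/16 - 327*q^2/64 + 205*q/64 + 75/32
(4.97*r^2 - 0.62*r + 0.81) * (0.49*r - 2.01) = 2.4353*r^3 - 10.2935*r^2 + 1.6431*r - 1.6281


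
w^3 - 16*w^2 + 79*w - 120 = (w - 8)*(w - 5)*(w - 3)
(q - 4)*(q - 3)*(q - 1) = q^3 - 8*q^2 + 19*q - 12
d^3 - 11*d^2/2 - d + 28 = (d - 4)*(d - 7/2)*(d + 2)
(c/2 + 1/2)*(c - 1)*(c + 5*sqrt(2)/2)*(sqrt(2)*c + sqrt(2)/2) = sqrt(2)*c^4/2 + sqrt(2)*c^3/4 + 5*c^3/2 - sqrt(2)*c^2/2 + 5*c^2/4 - 5*c/2 - sqrt(2)*c/4 - 5/4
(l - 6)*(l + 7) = l^2 + l - 42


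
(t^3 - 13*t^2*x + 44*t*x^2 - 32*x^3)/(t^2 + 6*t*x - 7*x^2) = (t^2 - 12*t*x + 32*x^2)/(t + 7*x)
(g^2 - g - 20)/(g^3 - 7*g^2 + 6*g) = (g^2 - g - 20)/(g*(g^2 - 7*g + 6))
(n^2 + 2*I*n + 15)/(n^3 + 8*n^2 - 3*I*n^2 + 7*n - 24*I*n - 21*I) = (n + 5*I)/(n^2 + 8*n + 7)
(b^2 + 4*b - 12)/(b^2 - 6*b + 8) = (b + 6)/(b - 4)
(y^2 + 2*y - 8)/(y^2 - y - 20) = (y - 2)/(y - 5)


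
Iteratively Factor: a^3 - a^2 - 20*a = (a + 4)*(a^2 - 5*a) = (a - 5)*(a + 4)*(a)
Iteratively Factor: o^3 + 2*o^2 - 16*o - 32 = (o + 2)*(o^2 - 16) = (o + 2)*(o + 4)*(o - 4)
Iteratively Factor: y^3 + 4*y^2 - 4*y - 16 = (y + 2)*(y^2 + 2*y - 8) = (y + 2)*(y + 4)*(y - 2)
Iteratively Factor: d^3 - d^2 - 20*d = (d + 4)*(d^2 - 5*d) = (d - 5)*(d + 4)*(d)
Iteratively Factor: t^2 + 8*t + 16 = (t + 4)*(t + 4)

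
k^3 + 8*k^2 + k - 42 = (k - 2)*(k + 3)*(k + 7)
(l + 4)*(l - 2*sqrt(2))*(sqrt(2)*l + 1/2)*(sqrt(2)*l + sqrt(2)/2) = 2*l^4 - 7*sqrt(2)*l^3/2 + 9*l^3 - 63*sqrt(2)*l^2/4 + 2*l^2 - 7*sqrt(2)*l - 9*l - 4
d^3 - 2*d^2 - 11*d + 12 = (d - 4)*(d - 1)*(d + 3)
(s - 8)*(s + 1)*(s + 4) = s^3 - 3*s^2 - 36*s - 32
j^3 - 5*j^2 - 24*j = j*(j - 8)*(j + 3)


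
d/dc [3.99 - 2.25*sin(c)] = -2.25*cos(c)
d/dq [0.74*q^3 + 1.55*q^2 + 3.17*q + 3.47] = 2.22*q^2 + 3.1*q + 3.17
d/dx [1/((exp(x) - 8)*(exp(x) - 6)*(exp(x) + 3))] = (-(exp(x) - 8)*(exp(x) - 6) - (exp(x) - 8)*(exp(x) + 3) - (exp(x) - 6)*(exp(x) + 3))*exp(x)/((exp(x) - 8)^2*(exp(x) - 6)^2*(exp(x) + 3)^2)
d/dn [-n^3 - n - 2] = -3*n^2 - 1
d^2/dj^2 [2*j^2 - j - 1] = 4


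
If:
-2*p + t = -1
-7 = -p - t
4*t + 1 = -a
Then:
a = -55/3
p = 8/3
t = 13/3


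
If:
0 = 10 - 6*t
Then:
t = 5/3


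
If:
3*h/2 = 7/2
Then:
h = 7/3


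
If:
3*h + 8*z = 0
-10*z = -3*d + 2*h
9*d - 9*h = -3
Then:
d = -7/57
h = 4/19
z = -3/38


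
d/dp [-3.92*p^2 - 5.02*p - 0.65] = -7.84*p - 5.02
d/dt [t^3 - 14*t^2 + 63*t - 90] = 3*t^2 - 28*t + 63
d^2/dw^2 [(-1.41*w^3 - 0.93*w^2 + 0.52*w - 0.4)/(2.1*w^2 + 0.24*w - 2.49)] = (-9.38437199999998*w^3 - 34.706124*w^2 - 37.347966*w - 15.139962)/(9.261*w^6 + 3.1752*w^5 - 32.57982*w^4 - 7.515936*w^3 + 38.630358*w^2 + 4.464072*w - 15.438249)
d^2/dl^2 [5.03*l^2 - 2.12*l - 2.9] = 10.0600000000000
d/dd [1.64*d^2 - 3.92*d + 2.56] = 3.28*d - 3.92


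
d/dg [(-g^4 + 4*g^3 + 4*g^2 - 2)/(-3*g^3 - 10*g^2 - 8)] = g*(3*g^5 + 20*g^4 - 28*g^3 + 32*g^2 - 114*g - 104)/(9*g^6 + 60*g^5 + 100*g^4 + 48*g^3 + 160*g^2 + 64)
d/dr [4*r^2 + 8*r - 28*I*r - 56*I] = 8*r + 8 - 28*I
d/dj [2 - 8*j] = -8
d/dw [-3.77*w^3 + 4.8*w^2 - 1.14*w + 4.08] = -11.31*w^2 + 9.6*w - 1.14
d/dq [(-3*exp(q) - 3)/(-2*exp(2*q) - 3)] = 3*(-4*(exp(q) + 1)*exp(q) + 2*exp(2*q) + 3)*exp(q)/(2*exp(2*q) + 3)^2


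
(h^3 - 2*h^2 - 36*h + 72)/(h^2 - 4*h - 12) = (h^2 + 4*h - 12)/(h + 2)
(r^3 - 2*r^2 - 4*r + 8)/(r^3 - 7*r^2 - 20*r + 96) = (r^3 - 2*r^2 - 4*r + 8)/(r^3 - 7*r^2 - 20*r + 96)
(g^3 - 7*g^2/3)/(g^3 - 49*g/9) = 3*g/(3*g + 7)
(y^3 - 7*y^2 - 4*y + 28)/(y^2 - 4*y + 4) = (y^2 - 5*y - 14)/(y - 2)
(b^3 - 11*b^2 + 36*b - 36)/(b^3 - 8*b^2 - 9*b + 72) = (b^2 - 8*b + 12)/(b^2 - 5*b - 24)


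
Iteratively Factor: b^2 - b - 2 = (b + 1)*(b - 2)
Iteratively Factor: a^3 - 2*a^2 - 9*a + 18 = (a - 3)*(a^2 + a - 6) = (a - 3)*(a - 2)*(a + 3)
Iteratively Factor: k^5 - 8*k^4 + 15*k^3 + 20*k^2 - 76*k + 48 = (k - 3)*(k^4 - 5*k^3 + 20*k - 16) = (k - 3)*(k - 2)*(k^3 - 3*k^2 - 6*k + 8) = (k - 3)*(k - 2)*(k - 1)*(k^2 - 2*k - 8) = (k - 4)*(k - 3)*(k - 2)*(k - 1)*(k + 2)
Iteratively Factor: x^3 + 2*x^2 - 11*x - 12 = (x + 4)*(x^2 - 2*x - 3) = (x - 3)*(x + 4)*(x + 1)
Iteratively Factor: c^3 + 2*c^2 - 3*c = (c + 3)*(c^2 - c) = c*(c + 3)*(c - 1)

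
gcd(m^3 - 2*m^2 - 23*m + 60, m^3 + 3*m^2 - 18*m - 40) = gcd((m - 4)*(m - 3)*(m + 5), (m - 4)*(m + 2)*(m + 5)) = m^2 + m - 20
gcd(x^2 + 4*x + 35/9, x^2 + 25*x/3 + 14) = x + 7/3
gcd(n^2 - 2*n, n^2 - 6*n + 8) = n - 2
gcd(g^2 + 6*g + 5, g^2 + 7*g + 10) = g + 5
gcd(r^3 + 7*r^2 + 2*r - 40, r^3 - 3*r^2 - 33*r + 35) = r + 5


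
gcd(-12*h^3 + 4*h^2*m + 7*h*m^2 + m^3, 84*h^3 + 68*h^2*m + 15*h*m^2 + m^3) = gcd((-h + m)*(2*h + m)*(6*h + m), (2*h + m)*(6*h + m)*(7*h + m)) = 12*h^2 + 8*h*m + m^2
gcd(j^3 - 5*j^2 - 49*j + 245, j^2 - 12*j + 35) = j^2 - 12*j + 35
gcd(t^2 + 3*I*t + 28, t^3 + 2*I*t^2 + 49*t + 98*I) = t + 7*I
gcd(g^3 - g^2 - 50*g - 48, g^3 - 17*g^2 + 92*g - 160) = g - 8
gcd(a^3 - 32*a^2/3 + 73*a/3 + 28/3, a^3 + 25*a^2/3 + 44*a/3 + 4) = a + 1/3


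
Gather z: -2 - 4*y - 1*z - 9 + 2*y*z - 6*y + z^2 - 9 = -10*y + z^2 + z*(2*y - 1) - 20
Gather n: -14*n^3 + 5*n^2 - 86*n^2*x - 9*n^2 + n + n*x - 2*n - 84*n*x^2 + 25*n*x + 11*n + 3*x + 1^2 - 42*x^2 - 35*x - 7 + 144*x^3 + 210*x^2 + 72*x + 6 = -14*n^3 + n^2*(-86*x - 4) + n*(-84*x^2 + 26*x + 10) + 144*x^3 + 168*x^2 + 40*x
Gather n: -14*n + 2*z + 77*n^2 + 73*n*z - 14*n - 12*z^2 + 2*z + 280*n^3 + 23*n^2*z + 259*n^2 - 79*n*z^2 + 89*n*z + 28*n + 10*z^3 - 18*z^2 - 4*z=280*n^3 + n^2*(23*z + 336) + n*(-79*z^2 + 162*z) + 10*z^3 - 30*z^2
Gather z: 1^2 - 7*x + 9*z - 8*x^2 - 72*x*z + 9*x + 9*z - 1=-8*x^2 + 2*x + z*(18 - 72*x)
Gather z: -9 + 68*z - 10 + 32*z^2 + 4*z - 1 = 32*z^2 + 72*z - 20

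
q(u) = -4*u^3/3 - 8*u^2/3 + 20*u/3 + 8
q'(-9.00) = -269.33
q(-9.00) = 704.00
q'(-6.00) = -105.33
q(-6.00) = 160.00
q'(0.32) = 4.55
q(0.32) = 9.82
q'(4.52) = -99.16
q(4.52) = -139.47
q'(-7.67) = -187.74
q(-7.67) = 401.61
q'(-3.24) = -18.04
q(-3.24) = 3.76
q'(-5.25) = -75.58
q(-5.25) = 92.44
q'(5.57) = -147.14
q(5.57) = -268.01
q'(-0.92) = 8.19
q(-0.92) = 0.65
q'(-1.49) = 5.73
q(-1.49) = -3.44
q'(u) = -4*u^2 - 16*u/3 + 20/3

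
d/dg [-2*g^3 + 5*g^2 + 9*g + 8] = -6*g^2 + 10*g + 9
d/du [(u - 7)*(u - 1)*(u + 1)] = 3*u^2 - 14*u - 1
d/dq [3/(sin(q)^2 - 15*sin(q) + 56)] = 3*(15 - 2*sin(q))*cos(q)/(sin(q)^2 - 15*sin(q) + 56)^2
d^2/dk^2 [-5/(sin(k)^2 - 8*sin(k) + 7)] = 10*(2*sin(k)^3 - 10*sin(k)^2 + 5*sin(k) + 57)/((sin(k) - 7)^3*(sin(k) - 1)^2)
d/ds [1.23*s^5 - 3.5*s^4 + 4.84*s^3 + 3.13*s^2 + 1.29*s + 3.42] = 6.15*s^4 - 14.0*s^3 + 14.52*s^2 + 6.26*s + 1.29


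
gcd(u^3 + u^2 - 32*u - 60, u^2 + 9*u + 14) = u + 2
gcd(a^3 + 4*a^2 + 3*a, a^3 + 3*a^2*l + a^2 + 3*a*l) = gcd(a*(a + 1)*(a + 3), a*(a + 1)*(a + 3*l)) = a^2 + a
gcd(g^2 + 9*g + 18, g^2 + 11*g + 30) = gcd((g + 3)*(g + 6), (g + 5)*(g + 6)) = g + 6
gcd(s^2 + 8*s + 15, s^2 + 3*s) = s + 3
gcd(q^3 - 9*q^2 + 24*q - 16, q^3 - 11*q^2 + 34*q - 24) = q^2 - 5*q + 4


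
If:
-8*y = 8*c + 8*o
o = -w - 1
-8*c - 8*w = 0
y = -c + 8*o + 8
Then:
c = 1/9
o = -8/9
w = -1/9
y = 7/9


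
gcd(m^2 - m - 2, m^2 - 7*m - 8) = m + 1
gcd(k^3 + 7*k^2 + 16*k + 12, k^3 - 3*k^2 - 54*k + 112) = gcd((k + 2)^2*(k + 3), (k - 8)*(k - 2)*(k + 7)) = 1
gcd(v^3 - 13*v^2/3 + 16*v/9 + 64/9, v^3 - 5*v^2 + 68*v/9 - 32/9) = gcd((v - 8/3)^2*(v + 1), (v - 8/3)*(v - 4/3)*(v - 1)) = v - 8/3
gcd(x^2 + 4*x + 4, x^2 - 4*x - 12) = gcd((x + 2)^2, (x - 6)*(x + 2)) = x + 2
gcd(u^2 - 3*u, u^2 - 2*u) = u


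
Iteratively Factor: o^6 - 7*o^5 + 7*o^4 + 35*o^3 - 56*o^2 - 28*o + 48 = (o - 2)*(o^5 - 5*o^4 - 3*o^3 + 29*o^2 + 2*o - 24) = (o - 2)*(o - 1)*(o^4 - 4*o^3 - 7*o^2 + 22*o + 24) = (o - 4)*(o - 2)*(o - 1)*(o^3 - 7*o - 6) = (o - 4)*(o - 2)*(o - 1)*(o + 2)*(o^2 - 2*o - 3) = (o - 4)*(o - 3)*(o - 2)*(o - 1)*(o + 2)*(o + 1)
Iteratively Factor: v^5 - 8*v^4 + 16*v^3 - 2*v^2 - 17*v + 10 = (v - 2)*(v^4 - 6*v^3 + 4*v^2 + 6*v - 5) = (v - 5)*(v - 2)*(v^3 - v^2 - v + 1) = (v - 5)*(v - 2)*(v - 1)*(v^2 - 1) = (v - 5)*(v - 2)*(v - 1)^2*(v + 1)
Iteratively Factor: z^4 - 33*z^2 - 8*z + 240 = (z - 5)*(z^3 + 5*z^2 - 8*z - 48) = (z - 5)*(z - 3)*(z^2 + 8*z + 16) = (z - 5)*(z - 3)*(z + 4)*(z + 4)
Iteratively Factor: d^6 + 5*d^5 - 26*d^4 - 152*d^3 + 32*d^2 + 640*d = (d)*(d^5 + 5*d^4 - 26*d^3 - 152*d^2 + 32*d + 640) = d*(d - 5)*(d^4 + 10*d^3 + 24*d^2 - 32*d - 128) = d*(d - 5)*(d + 4)*(d^3 + 6*d^2 - 32) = d*(d - 5)*(d - 2)*(d + 4)*(d^2 + 8*d + 16) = d*(d - 5)*(d - 2)*(d + 4)^2*(d + 4)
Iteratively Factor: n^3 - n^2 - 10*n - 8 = (n - 4)*(n^2 + 3*n + 2) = (n - 4)*(n + 1)*(n + 2)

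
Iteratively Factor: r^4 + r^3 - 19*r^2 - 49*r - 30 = (r - 5)*(r^3 + 6*r^2 + 11*r + 6) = (r - 5)*(r + 3)*(r^2 + 3*r + 2) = (r - 5)*(r + 2)*(r + 3)*(r + 1)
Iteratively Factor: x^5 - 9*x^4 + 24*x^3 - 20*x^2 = (x - 2)*(x^4 - 7*x^3 + 10*x^2) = (x - 2)^2*(x^3 - 5*x^2) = x*(x - 2)^2*(x^2 - 5*x) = x*(x - 5)*(x - 2)^2*(x)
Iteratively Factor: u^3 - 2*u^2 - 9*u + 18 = (u + 3)*(u^2 - 5*u + 6) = (u - 2)*(u + 3)*(u - 3)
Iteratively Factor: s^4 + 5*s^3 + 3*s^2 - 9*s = (s + 3)*(s^3 + 2*s^2 - 3*s) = (s + 3)^2*(s^2 - s) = s*(s + 3)^2*(s - 1)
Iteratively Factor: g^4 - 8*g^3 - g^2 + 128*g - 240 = (g + 4)*(g^3 - 12*g^2 + 47*g - 60) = (g - 4)*(g + 4)*(g^2 - 8*g + 15) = (g - 4)*(g - 3)*(g + 4)*(g - 5)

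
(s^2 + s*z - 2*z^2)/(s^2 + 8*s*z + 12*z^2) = (s - z)/(s + 6*z)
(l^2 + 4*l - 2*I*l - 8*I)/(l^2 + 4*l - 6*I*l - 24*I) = (l - 2*I)/(l - 6*I)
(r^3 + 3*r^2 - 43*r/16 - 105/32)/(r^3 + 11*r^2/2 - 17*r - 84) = (r^2 - r/2 - 15/16)/(r^2 + 2*r - 24)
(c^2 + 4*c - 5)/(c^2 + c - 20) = (c - 1)/(c - 4)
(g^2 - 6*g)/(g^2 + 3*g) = (g - 6)/(g + 3)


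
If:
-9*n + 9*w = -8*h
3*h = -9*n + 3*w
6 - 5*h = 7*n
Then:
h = -108/29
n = 102/29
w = 198/29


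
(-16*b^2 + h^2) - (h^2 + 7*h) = -16*b^2 - 7*h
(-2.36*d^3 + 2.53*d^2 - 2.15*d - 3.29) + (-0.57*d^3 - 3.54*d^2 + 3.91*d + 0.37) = -2.93*d^3 - 1.01*d^2 + 1.76*d - 2.92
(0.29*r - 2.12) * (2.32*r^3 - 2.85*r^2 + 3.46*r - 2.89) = 0.6728*r^4 - 5.7449*r^3 + 7.0454*r^2 - 8.1733*r + 6.1268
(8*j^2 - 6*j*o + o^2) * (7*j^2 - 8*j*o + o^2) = 56*j^4 - 106*j^3*o + 63*j^2*o^2 - 14*j*o^3 + o^4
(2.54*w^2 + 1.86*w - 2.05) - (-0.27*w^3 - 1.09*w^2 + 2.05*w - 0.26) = 0.27*w^3 + 3.63*w^2 - 0.19*w - 1.79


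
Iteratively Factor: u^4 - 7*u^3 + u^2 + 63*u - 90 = (u + 3)*(u^3 - 10*u^2 + 31*u - 30) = (u - 3)*(u + 3)*(u^2 - 7*u + 10) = (u - 5)*(u - 3)*(u + 3)*(u - 2)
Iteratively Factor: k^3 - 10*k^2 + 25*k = (k)*(k^2 - 10*k + 25) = k*(k - 5)*(k - 5)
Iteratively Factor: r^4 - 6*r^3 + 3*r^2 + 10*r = (r + 1)*(r^3 - 7*r^2 + 10*r) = (r - 2)*(r + 1)*(r^2 - 5*r) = (r - 5)*(r - 2)*(r + 1)*(r)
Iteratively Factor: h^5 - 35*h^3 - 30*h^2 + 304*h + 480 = (h + 4)*(h^4 - 4*h^3 - 19*h^2 + 46*h + 120) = (h - 5)*(h + 4)*(h^3 + h^2 - 14*h - 24) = (h - 5)*(h + 2)*(h + 4)*(h^2 - h - 12) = (h - 5)*(h - 4)*(h + 2)*(h + 4)*(h + 3)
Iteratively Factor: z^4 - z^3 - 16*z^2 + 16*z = (z - 1)*(z^3 - 16*z) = (z - 4)*(z - 1)*(z^2 + 4*z) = z*(z - 4)*(z - 1)*(z + 4)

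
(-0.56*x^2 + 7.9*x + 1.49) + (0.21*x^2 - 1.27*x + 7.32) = -0.35*x^2 + 6.63*x + 8.81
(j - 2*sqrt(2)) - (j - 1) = 1 - 2*sqrt(2)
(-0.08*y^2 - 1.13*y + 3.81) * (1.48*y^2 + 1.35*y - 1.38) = -0.1184*y^4 - 1.7804*y^3 + 4.2237*y^2 + 6.7029*y - 5.2578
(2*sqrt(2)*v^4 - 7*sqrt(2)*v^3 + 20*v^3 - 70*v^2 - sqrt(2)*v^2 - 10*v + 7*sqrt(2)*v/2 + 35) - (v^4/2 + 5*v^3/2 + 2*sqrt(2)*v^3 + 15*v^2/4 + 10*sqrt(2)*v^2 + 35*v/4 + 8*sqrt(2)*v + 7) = -v^4/2 + 2*sqrt(2)*v^4 - 9*sqrt(2)*v^3 + 35*v^3/2 - 295*v^2/4 - 11*sqrt(2)*v^2 - 75*v/4 - 9*sqrt(2)*v/2 + 28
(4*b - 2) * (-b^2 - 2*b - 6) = -4*b^3 - 6*b^2 - 20*b + 12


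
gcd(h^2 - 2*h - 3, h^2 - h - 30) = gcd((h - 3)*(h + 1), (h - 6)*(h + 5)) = 1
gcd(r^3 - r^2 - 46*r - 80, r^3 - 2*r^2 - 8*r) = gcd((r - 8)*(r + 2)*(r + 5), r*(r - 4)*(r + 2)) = r + 2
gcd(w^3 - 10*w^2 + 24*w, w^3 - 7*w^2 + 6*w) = w^2 - 6*w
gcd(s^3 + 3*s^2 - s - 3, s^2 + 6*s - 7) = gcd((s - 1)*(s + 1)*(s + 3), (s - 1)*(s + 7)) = s - 1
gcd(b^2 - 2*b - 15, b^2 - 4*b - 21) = b + 3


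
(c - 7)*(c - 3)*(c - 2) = c^3 - 12*c^2 + 41*c - 42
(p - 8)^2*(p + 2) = p^3 - 14*p^2 + 32*p + 128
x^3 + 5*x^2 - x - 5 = (x - 1)*(x + 1)*(x + 5)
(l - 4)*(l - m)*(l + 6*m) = l^3 + 5*l^2*m - 4*l^2 - 6*l*m^2 - 20*l*m + 24*m^2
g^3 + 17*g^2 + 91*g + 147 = (g + 3)*(g + 7)^2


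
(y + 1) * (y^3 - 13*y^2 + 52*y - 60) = y^4 - 12*y^3 + 39*y^2 - 8*y - 60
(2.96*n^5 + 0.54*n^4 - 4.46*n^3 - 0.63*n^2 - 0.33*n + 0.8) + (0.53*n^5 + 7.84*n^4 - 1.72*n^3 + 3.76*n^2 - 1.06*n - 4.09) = 3.49*n^5 + 8.38*n^4 - 6.18*n^3 + 3.13*n^2 - 1.39*n - 3.29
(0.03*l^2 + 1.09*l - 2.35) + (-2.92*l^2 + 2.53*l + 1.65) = -2.89*l^2 + 3.62*l - 0.7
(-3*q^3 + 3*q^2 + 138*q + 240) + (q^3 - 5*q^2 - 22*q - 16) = -2*q^3 - 2*q^2 + 116*q + 224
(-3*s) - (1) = -3*s - 1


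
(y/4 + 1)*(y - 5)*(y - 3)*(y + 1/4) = y^4/4 - 15*y^3/16 - 9*y^2/2 + 223*y/16 + 15/4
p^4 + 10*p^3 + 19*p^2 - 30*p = p*(p - 1)*(p + 5)*(p + 6)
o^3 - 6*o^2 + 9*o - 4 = (o - 4)*(o - 1)^2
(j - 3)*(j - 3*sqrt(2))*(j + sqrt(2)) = j^3 - 3*j^2 - 2*sqrt(2)*j^2 - 6*j + 6*sqrt(2)*j + 18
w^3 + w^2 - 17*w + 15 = (w - 3)*(w - 1)*(w + 5)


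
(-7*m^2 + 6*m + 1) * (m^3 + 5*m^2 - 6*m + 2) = -7*m^5 - 29*m^4 + 73*m^3 - 45*m^2 + 6*m + 2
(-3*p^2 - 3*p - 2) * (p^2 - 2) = -3*p^4 - 3*p^3 + 4*p^2 + 6*p + 4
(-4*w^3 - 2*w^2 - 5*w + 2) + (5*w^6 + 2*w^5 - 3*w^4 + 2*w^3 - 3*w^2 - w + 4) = 5*w^6 + 2*w^5 - 3*w^4 - 2*w^3 - 5*w^2 - 6*w + 6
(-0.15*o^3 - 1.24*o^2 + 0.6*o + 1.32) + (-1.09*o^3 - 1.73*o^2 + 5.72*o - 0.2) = -1.24*o^3 - 2.97*o^2 + 6.32*o + 1.12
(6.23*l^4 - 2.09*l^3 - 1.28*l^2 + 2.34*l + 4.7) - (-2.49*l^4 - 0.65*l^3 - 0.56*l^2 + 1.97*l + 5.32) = 8.72*l^4 - 1.44*l^3 - 0.72*l^2 + 0.37*l - 0.62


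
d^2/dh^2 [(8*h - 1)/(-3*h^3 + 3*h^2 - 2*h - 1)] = 2*(-216*h^5 + 270*h^4 - 96*h^3 + 189*h^2 - 99*h + 23)/(27*h^9 - 81*h^8 + 135*h^7 - 108*h^6 + 36*h^5 + 27*h^4 - 19*h^3 + 3*h^2 + 6*h + 1)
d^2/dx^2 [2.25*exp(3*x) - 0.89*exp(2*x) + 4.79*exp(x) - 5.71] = (20.25*exp(2*x) - 3.56*exp(x) + 4.79)*exp(x)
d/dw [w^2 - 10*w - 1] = 2*w - 10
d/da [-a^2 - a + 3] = -2*a - 1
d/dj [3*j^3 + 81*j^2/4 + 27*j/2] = 9*j^2 + 81*j/2 + 27/2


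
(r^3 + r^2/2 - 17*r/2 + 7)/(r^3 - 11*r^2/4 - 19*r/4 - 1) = 2*(-2*r^3 - r^2 + 17*r - 14)/(-4*r^3 + 11*r^2 + 19*r + 4)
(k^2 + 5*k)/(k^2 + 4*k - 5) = k/(k - 1)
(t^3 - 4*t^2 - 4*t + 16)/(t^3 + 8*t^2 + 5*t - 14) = (t^2 - 6*t + 8)/(t^2 + 6*t - 7)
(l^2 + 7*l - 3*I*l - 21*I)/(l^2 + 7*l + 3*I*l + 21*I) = (l - 3*I)/(l + 3*I)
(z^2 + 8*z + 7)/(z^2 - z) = (z^2 + 8*z + 7)/(z*(z - 1))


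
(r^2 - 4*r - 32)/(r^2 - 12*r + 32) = (r + 4)/(r - 4)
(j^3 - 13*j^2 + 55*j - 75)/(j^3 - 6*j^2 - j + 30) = (j - 5)/(j + 2)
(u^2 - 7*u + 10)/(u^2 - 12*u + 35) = (u - 2)/(u - 7)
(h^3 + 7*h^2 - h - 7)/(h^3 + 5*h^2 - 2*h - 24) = (h^3 + 7*h^2 - h - 7)/(h^3 + 5*h^2 - 2*h - 24)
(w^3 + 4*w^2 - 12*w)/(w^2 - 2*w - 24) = w*(-w^2 - 4*w + 12)/(-w^2 + 2*w + 24)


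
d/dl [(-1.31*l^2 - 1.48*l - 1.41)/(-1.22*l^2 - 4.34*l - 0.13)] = (3.8798*l^2 - 3.0998*l - 5.927)/(1.4884*l^4 + 10.5896*l^3 + 19.1528*l^2 + 1.1284*l + 0.0169)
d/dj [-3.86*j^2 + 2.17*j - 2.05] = 2.17 - 7.72*j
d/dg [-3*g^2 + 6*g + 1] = 6 - 6*g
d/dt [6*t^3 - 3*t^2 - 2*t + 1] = 18*t^2 - 6*t - 2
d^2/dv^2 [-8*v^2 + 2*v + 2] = -16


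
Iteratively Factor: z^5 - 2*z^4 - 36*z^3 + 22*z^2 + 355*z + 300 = (z + 3)*(z^4 - 5*z^3 - 21*z^2 + 85*z + 100) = (z + 3)*(z + 4)*(z^3 - 9*z^2 + 15*z + 25) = (z - 5)*(z + 3)*(z + 4)*(z^2 - 4*z - 5) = (z - 5)^2*(z + 3)*(z + 4)*(z + 1)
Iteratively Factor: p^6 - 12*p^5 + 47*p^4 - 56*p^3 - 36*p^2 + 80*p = (p - 4)*(p^5 - 8*p^4 + 15*p^3 + 4*p^2 - 20*p) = (p - 4)*(p + 1)*(p^4 - 9*p^3 + 24*p^2 - 20*p) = (p - 4)*(p - 2)*(p + 1)*(p^3 - 7*p^2 + 10*p) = (p - 5)*(p - 4)*(p - 2)*(p + 1)*(p^2 - 2*p) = p*(p - 5)*(p - 4)*(p - 2)*(p + 1)*(p - 2)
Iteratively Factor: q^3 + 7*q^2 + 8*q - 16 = (q - 1)*(q^2 + 8*q + 16) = (q - 1)*(q + 4)*(q + 4)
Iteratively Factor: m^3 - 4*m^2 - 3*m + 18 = (m + 2)*(m^2 - 6*m + 9) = (m - 3)*(m + 2)*(m - 3)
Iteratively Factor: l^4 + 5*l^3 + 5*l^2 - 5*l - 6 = (l + 2)*(l^3 + 3*l^2 - l - 3) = (l + 1)*(l + 2)*(l^2 + 2*l - 3) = (l - 1)*(l + 1)*(l + 2)*(l + 3)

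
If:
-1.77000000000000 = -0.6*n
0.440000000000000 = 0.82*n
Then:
No Solution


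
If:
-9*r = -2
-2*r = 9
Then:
No Solution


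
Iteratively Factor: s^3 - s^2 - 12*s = (s - 4)*(s^2 + 3*s) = (s - 4)*(s + 3)*(s)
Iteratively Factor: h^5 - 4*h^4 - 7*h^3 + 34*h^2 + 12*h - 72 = (h + 2)*(h^4 - 6*h^3 + 5*h^2 + 24*h - 36) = (h + 2)^2*(h^3 - 8*h^2 + 21*h - 18) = (h - 3)*(h + 2)^2*(h^2 - 5*h + 6) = (h - 3)*(h - 2)*(h + 2)^2*(h - 3)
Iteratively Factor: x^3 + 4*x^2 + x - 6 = (x - 1)*(x^2 + 5*x + 6) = (x - 1)*(x + 2)*(x + 3)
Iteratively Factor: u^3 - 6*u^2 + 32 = (u - 4)*(u^2 - 2*u - 8) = (u - 4)^2*(u + 2)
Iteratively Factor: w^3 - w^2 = (w)*(w^2 - w) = w*(w - 1)*(w)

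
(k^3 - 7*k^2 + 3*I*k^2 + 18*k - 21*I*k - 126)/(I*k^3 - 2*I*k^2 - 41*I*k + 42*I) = (-I*k^2 + 3*k - 18*I)/(k^2 + 5*k - 6)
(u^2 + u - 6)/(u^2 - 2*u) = (u + 3)/u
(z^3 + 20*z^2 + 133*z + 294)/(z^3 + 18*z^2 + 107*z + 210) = (z + 7)/(z + 5)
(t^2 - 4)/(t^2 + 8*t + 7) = (t^2 - 4)/(t^2 + 8*t + 7)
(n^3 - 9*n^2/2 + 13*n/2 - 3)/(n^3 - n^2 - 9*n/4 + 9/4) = 2*(n - 2)/(2*n + 3)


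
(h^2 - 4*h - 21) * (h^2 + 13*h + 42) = h^4 + 9*h^3 - 31*h^2 - 441*h - 882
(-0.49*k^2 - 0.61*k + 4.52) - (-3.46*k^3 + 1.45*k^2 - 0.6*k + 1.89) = 3.46*k^3 - 1.94*k^2 - 0.01*k + 2.63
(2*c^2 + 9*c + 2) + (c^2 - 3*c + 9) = 3*c^2 + 6*c + 11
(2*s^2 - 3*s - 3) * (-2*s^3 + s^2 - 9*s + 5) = -4*s^5 + 8*s^4 - 15*s^3 + 34*s^2 + 12*s - 15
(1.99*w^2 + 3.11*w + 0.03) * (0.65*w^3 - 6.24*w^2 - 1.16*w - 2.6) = 1.2935*w^5 - 10.3961*w^4 - 21.6953*w^3 - 8.9688*w^2 - 8.1208*w - 0.078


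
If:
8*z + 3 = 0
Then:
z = -3/8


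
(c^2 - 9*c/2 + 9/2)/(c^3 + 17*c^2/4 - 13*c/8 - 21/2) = 4*(c - 3)/(4*c^2 + 23*c + 28)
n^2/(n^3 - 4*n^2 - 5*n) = n/(n^2 - 4*n - 5)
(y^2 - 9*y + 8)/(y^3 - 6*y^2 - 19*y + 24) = 1/(y + 3)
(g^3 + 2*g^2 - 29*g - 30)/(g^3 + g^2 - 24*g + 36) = (g^2 - 4*g - 5)/(g^2 - 5*g + 6)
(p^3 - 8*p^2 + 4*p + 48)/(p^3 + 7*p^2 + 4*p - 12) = (p^2 - 10*p + 24)/(p^2 + 5*p - 6)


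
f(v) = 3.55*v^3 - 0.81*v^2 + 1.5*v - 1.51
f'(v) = 10.65*v^2 - 1.62*v + 1.5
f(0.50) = -0.52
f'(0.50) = 3.35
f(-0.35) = -2.29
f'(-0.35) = 3.37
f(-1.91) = -32.07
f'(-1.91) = 43.45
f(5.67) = 628.06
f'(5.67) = 334.70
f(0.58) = -0.22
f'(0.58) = 4.14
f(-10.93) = -4750.09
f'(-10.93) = 1291.51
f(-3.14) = -124.11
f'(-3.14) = 111.59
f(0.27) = -1.09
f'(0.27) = 1.84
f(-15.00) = -12187.51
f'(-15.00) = 2422.05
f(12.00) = 6034.25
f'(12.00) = 1515.66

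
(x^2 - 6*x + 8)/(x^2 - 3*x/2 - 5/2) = 2*(-x^2 + 6*x - 8)/(-2*x^2 + 3*x + 5)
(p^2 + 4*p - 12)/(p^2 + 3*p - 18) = (p - 2)/(p - 3)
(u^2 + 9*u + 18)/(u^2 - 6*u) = (u^2 + 9*u + 18)/(u*(u - 6))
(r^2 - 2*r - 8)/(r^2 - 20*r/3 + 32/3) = 3*(r + 2)/(3*r - 8)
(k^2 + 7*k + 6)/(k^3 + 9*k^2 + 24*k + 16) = (k + 6)/(k^2 + 8*k + 16)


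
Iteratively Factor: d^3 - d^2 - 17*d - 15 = (d - 5)*(d^2 + 4*d + 3) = (d - 5)*(d + 3)*(d + 1)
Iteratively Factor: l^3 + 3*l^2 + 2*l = (l + 1)*(l^2 + 2*l) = (l + 1)*(l + 2)*(l)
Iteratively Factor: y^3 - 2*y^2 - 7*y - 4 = (y + 1)*(y^2 - 3*y - 4) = (y - 4)*(y + 1)*(y + 1)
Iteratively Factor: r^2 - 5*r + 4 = (r - 1)*(r - 4)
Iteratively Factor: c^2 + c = (c)*(c + 1)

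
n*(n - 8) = n^2 - 8*n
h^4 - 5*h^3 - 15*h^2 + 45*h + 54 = (h - 6)*(h - 3)*(h + 1)*(h + 3)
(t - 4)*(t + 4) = t^2 - 16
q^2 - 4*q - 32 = (q - 8)*(q + 4)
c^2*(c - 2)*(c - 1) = c^4 - 3*c^3 + 2*c^2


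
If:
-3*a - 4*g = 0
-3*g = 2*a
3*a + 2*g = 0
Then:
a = 0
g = 0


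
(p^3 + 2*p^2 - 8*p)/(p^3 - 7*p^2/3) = 3*(p^2 + 2*p - 8)/(p*(3*p - 7))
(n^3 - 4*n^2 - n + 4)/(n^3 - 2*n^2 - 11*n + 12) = (n + 1)/(n + 3)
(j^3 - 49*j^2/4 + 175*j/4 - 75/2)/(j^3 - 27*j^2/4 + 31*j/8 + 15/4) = 2*(j - 5)/(2*j + 1)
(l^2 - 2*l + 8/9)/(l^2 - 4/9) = (3*l - 4)/(3*l + 2)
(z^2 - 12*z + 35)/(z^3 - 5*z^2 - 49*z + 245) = 1/(z + 7)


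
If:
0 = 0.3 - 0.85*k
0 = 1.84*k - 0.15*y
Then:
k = 0.35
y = 4.33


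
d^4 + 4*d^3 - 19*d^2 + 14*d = d*(d - 2)*(d - 1)*(d + 7)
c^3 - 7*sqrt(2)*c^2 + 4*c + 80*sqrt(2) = (c - 5*sqrt(2))*(c - 4*sqrt(2))*(c + 2*sqrt(2))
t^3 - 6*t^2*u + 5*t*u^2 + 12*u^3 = (t - 4*u)*(t - 3*u)*(t + u)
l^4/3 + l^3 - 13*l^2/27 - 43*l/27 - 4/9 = (l/3 + 1)*(l - 4/3)*(l + 1/3)*(l + 1)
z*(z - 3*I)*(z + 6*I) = z^3 + 3*I*z^2 + 18*z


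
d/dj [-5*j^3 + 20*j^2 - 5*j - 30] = -15*j^2 + 40*j - 5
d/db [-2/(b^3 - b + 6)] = 2*(3*b^2 - 1)/(b^3 - b + 6)^2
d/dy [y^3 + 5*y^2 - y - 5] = 3*y^2 + 10*y - 1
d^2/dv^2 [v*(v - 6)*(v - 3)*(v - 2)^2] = 20*v^3 - 156*v^2 + 348*v - 216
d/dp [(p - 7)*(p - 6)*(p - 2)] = 3*p^2 - 30*p + 68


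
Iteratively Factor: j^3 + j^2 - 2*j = (j - 1)*(j^2 + 2*j) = j*(j - 1)*(j + 2)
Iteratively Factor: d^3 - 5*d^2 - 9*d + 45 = (d + 3)*(d^2 - 8*d + 15) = (d - 3)*(d + 3)*(d - 5)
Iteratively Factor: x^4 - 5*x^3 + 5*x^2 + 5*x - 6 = (x - 3)*(x^3 - 2*x^2 - x + 2) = (x - 3)*(x - 1)*(x^2 - x - 2) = (x - 3)*(x - 1)*(x + 1)*(x - 2)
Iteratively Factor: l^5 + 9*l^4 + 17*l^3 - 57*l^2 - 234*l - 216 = (l + 2)*(l^4 + 7*l^3 + 3*l^2 - 63*l - 108) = (l + 2)*(l + 4)*(l^3 + 3*l^2 - 9*l - 27) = (l - 3)*(l + 2)*(l + 4)*(l^2 + 6*l + 9) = (l - 3)*(l + 2)*(l + 3)*(l + 4)*(l + 3)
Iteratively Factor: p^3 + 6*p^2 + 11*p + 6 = (p + 3)*(p^2 + 3*p + 2) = (p + 1)*(p + 3)*(p + 2)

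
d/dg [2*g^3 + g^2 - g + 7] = 6*g^2 + 2*g - 1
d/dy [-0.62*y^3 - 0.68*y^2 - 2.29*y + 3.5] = -1.86*y^2 - 1.36*y - 2.29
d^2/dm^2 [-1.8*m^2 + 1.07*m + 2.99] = -3.60000000000000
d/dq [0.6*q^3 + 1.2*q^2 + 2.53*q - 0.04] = 1.8*q^2 + 2.4*q + 2.53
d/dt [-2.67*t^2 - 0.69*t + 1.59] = -5.34*t - 0.69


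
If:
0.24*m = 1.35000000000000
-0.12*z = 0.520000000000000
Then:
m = 5.62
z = -4.33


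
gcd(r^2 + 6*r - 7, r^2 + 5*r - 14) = r + 7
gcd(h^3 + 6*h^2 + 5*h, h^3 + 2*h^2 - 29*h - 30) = h + 1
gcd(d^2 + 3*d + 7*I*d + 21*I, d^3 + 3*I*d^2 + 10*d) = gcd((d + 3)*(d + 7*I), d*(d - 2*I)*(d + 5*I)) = 1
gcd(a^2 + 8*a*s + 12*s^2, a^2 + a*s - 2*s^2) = a + 2*s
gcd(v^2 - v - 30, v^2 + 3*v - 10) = v + 5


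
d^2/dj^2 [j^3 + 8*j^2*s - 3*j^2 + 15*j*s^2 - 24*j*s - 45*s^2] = 6*j + 16*s - 6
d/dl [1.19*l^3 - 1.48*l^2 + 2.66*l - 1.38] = 3.57*l^2 - 2.96*l + 2.66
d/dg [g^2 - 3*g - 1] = 2*g - 3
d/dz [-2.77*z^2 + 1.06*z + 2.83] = 1.06 - 5.54*z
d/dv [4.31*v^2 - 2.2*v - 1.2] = 8.62*v - 2.2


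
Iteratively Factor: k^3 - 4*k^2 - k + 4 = (k - 4)*(k^2 - 1) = (k - 4)*(k + 1)*(k - 1)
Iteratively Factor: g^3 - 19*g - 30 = (g + 2)*(g^2 - 2*g - 15) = (g - 5)*(g + 2)*(g + 3)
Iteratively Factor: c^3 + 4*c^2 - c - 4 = (c + 4)*(c^2 - 1) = (c + 1)*(c + 4)*(c - 1)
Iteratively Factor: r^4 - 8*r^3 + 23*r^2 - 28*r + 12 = (r - 1)*(r^3 - 7*r^2 + 16*r - 12) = (r - 3)*(r - 1)*(r^2 - 4*r + 4) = (r - 3)*(r - 2)*(r - 1)*(r - 2)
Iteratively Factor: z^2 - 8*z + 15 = (z - 5)*(z - 3)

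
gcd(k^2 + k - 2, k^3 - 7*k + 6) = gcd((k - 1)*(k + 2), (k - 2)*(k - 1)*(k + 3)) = k - 1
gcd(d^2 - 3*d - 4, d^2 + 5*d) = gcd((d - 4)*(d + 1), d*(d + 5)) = 1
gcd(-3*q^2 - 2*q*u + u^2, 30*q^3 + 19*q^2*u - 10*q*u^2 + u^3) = q + u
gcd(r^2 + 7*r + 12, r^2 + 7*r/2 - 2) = r + 4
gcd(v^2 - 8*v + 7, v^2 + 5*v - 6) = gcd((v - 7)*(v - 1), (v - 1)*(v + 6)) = v - 1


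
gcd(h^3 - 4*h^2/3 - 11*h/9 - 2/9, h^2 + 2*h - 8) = h - 2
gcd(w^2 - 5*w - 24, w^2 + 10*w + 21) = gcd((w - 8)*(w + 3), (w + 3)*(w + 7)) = w + 3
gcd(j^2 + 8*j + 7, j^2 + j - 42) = j + 7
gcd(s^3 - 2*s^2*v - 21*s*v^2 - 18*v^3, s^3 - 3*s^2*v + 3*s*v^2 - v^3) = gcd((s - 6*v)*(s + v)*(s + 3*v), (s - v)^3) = 1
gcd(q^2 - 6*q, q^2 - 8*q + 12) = q - 6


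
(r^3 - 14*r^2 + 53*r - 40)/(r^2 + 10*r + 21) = (r^3 - 14*r^2 + 53*r - 40)/(r^2 + 10*r + 21)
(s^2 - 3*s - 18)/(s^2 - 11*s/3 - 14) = 3*(s + 3)/(3*s + 7)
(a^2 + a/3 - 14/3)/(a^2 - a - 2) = (a + 7/3)/(a + 1)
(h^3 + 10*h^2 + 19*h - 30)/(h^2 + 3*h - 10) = (h^2 + 5*h - 6)/(h - 2)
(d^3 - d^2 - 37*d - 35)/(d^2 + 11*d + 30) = (d^2 - 6*d - 7)/(d + 6)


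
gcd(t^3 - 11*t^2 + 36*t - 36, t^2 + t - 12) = t - 3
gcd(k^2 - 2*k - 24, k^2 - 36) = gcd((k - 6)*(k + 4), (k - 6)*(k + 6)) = k - 6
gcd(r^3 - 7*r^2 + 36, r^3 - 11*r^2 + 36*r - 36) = r^2 - 9*r + 18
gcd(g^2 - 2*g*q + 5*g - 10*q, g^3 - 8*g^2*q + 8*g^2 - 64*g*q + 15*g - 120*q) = g + 5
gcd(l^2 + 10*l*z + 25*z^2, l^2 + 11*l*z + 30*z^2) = l + 5*z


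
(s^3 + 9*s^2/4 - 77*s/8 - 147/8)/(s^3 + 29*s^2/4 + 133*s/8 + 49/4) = (s - 3)/(s + 2)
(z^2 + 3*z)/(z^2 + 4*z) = (z + 3)/(z + 4)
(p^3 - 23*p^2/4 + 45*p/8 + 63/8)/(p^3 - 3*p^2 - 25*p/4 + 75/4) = (8*p^2 - 22*p - 21)/(2*(4*p^2 - 25))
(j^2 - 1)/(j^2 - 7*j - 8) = (j - 1)/(j - 8)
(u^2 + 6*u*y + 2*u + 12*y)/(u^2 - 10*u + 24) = (u^2 + 6*u*y + 2*u + 12*y)/(u^2 - 10*u + 24)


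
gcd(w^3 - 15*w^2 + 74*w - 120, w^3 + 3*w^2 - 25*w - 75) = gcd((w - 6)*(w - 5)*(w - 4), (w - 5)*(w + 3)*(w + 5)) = w - 5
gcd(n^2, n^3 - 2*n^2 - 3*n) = n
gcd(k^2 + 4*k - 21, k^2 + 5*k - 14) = k + 7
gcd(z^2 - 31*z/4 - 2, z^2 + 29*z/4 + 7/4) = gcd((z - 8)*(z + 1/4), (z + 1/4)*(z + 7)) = z + 1/4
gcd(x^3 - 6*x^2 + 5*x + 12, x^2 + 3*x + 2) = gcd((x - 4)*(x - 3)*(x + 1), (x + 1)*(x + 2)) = x + 1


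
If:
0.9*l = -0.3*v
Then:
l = -0.333333333333333*v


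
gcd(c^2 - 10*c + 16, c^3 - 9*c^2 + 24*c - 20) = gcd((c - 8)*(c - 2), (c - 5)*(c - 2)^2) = c - 2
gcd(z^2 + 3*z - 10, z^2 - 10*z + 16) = z - 2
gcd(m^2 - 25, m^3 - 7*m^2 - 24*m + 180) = m + 5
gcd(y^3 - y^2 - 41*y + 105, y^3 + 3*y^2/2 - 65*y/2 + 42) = y + 7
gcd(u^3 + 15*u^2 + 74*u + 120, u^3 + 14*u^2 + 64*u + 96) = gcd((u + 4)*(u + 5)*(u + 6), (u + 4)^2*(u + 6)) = u^2 + 10*u + 24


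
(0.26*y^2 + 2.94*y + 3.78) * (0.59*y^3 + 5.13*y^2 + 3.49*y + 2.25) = 0.1534*y^5 + 3.0684*y^4 + 18.2198*y^3 + 30.237*y^2 + 19.8072*y + 8.505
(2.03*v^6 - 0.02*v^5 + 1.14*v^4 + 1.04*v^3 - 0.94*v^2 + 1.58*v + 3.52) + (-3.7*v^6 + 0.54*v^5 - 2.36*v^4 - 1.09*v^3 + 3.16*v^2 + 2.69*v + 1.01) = -1.67*v^6 + 0.52*v^5 - 1.22*v^4 - 0.05*v^3 + 2.22*v^2 + 4.27*v + 4.53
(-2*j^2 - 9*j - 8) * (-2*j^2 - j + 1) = 4*j^4 + 20*j^3 + 23*j^2 - j - 8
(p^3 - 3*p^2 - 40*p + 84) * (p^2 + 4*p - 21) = p^5 + p^4 - 73*p^3 - 13*p^2 + 1176*p - 1764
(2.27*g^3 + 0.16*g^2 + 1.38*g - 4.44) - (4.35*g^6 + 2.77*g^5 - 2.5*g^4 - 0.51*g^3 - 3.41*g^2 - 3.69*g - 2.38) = -4.35*g^6 - 2.77*g^5 + 2.5*g^4 + 2.78*g^3 + 3.57*g^2 + 5.07*g - 2.06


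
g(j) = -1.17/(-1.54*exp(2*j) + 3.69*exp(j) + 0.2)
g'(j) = -1.17*(3.08*exp(2*j) - 3.69*exp(j))/(-1.54*exp(2*j) + 3.69*exp(j) + 0.2)^2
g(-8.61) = -5.83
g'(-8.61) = 0.02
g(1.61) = 0.06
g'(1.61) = -0.17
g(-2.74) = -2.71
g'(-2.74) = 1.41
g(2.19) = 0.01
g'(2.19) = -0.03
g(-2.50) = -2.38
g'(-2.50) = 1.36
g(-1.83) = -1.56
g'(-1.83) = 1.06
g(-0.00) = -0.50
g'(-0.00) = 0.13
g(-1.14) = -0.96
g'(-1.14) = 0.68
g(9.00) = 0.00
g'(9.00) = 0.00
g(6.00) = 0.00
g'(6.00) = 0.00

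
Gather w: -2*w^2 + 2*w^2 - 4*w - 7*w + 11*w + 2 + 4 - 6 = 0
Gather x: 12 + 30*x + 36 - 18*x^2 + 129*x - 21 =-18*x^2 + 159*x + 27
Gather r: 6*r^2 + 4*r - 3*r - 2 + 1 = 6*r^2 + r - 1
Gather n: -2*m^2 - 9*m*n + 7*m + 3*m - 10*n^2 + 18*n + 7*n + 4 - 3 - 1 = -2*m^2 + 10*m - 10*n^2 + n*(25 - 9*m)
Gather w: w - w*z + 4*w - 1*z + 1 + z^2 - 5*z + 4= w*(5 - z) + z^2 - 6*z + 5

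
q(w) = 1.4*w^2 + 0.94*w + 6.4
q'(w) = 2.8*w + 0.94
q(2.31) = 16.04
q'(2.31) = 7.41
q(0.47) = 7.15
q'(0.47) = 2.26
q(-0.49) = 6.28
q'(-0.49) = -0.43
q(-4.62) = 31.94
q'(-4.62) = -12.00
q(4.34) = 36.85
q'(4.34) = 13.09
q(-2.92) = 15.59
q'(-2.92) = -7.24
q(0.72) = 7.80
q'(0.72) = 2.96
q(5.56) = 54.91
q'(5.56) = 16.51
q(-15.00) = 307.30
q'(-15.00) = -41.06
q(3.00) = 21.82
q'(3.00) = 9.34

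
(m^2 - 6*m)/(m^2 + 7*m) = (m - 6)/(m + 7)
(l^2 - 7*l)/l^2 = (l - 7)/l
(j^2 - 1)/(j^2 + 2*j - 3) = (j + 1)/(j + 3)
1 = 1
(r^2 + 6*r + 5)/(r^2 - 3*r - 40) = (r + 1)/(r - 8)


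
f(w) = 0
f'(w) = 0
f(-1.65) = 0.00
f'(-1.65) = 0.00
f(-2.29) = 0.00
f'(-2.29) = 0.00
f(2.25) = 0.00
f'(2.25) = 0.00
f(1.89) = 0.00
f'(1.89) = 0.00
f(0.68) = 0.00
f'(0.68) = 0.00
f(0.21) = 0.00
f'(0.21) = 0.00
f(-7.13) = 0.00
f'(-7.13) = 0.00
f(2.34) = 0.00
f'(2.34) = 0.00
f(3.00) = 0.00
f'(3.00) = 0.00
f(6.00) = 0.00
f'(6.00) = 0.00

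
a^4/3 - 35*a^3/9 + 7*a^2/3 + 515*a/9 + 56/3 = (a/3 + 1)*(a - 8)*(a - 7)*(a + 1/3)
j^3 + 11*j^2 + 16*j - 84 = (j - 2)*(j + 6)*(j + 7)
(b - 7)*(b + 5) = b^2 - 2*b - 35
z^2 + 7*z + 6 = (z + 1)*(z + 6)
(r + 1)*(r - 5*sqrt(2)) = r^2 - 5*sqrt(2)*r + r - 5*sqrt(2)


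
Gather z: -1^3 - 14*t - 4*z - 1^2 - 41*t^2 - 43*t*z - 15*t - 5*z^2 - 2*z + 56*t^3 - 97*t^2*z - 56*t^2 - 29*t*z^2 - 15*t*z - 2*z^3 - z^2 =56*t^3 - 97*t^2 - 29*t - 2*z^3 + z^2*(-29*t - 6) + z*(-97*t^2 - 58*t - 6) - 2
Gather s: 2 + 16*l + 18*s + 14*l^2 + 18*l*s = 14*l^2 + 16*l + s*(18*l + 18) + 2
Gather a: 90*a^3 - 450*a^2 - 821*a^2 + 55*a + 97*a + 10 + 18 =90*a^3 - 1271*a^2 + 152*a + 28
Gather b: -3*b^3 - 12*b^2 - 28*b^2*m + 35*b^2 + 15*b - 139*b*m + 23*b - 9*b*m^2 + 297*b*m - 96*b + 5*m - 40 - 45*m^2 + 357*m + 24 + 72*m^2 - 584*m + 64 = -3*b^3 + b^2*(23 - 28*m) + b*(-9*m^2 + 158*m - 58) + 27*m^2 - 222*m + 48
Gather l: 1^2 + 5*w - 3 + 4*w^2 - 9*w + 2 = 4*w^2 - 4*w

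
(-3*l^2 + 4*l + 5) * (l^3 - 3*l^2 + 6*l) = -3*l^5 + 13*l^4 - 25*l^3 + 9*l^2 + 30*l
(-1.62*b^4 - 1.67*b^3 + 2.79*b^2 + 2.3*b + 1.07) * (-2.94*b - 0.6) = 4.7628*b^5 + 5.8818*b^4 - 7.2006*b^3 - 8.436*b^2 - 4.5258*b - 0.642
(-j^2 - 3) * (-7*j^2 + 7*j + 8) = 7*j^4 - 7*j^3 + 13*j^2 - 21*j - 24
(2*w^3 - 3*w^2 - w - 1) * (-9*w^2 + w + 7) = -18*w^5 + 29*w^4 + 20*w^3 - 13*w^2 - 8*w - 7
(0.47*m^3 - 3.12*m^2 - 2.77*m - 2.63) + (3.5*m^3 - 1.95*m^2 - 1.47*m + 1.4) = 3.97*m^3 - 5.07*m^2 - 4.24*m - 1.23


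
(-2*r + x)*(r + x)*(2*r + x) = -4*r^3 - 4*r^2*x + r*x^2 + x^3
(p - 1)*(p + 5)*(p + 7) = p^3 + 11*p^2 + 23*p - 35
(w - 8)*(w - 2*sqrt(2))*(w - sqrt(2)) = w^3 - 8*w^2 - 3*sqrt(2)*w^2 + 4*w + 24*sqrt(2)*w - 32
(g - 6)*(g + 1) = g^2 - 5*g - 6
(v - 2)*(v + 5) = v^2 + 3*v - 10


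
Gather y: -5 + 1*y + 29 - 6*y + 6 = 30 - 5*y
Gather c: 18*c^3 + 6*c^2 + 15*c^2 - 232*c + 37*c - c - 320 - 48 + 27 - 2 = 18*c^3 + 21*c^2 - 196*c - 343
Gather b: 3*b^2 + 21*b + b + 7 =3*b^2 + 22*b + 7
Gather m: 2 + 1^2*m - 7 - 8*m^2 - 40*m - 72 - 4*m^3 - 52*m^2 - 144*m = -4*m^3 - 60*m^2 - 183*m - 77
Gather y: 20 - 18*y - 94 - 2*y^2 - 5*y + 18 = -2*y^2 - 23*y - 56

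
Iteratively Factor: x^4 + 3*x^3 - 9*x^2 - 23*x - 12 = (x + 1)*(x^3 + 2*x^2 - 11*x - 12) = (x - 3)*(x + 1)*(x^2 + 5*x + 4) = (x - 3)*(x + 1)^2*(x + 4)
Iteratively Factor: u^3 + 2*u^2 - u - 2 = (u - 1)*(u^2 + 3*u + 2) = (u - 1)*(u + 2)*(u + 1)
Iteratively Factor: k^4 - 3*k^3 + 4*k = (k - 2)*(k^3 - k^2 - 2*k) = k*(k - 2)*(k^2 - k - 2) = k*(k - 2)*(k + 1)*(k - 2)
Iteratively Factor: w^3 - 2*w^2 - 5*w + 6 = (w - 3)*(w^2 + w - 2) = (w - 3)*(w + 2)*(w - 1)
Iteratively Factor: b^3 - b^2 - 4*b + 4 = (b - 1)*(b^2 - 4) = (b - 2)*(b - 1)*(b + 2)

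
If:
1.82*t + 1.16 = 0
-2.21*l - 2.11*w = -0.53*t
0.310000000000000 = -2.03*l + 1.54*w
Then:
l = -0.15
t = -0.64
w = -0.00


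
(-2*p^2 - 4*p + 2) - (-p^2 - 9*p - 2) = -p^2 + 5*p + 4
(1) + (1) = 2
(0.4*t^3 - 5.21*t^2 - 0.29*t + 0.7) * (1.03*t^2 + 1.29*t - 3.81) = 0.412*t^5 - 4.8503*t^4 - 8.5436*t^3 + 20.197*t^2 + 2.0079*t - 2.667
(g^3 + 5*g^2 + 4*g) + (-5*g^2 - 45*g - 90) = g^3 - 41*g - 90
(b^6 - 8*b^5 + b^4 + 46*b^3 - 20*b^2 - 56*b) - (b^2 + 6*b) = b^6 - 8*b^5 + b^4 + 46*b^3 - 21*b^2 - 62*b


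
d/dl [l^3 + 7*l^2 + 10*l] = 3*l^2 + 14*l + 10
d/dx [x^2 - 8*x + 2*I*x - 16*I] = 2*x - 8 + 2*I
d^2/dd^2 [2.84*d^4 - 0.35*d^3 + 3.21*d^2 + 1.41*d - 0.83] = 34.08*d^2 - 2.1*d + 6.42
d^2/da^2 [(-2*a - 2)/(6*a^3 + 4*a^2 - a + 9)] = 4*(-(a + 1)*(18*a^2 + 8*a - 1)^2 + (18*a^2 + 8*a + 2*(a + 1)*(9*a + 2) - 1)*(6*a^3 + 4*a^2 - a + 9))/(6*a^3 + 4*a^2 - a + 9)^3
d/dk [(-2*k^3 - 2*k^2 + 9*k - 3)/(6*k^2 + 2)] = (-6*k^4 - 33*k^2 + 14*k + 9)/(2*(9*k^4 + 6*k^2 + 1))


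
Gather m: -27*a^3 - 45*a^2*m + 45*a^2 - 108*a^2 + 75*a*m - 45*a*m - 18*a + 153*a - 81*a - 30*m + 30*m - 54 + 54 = -27*a^3 - 63*a^2 + 54*a + m*(-45*a^2 + 30*a)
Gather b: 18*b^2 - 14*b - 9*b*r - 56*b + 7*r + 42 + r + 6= 18*b^2 + b*(-9*r - 70) + 8*r + 48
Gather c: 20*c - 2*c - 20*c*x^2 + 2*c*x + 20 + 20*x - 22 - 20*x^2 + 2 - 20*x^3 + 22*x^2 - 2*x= c*(-20*x^2 + 2*x + 18) - 20*x^3 + 2*x^2 + 18*x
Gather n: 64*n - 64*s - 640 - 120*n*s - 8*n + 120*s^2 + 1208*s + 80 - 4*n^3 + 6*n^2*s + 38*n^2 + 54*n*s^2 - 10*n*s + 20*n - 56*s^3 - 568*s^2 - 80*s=-4*n^3 + n^2*(6*s + 38) + n*(54*s^2 - 130*s + 76) - 56*s^3 - 448*s^2 + 1064*s - 560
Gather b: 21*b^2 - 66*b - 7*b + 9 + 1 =21*b^2 - 73*b + 10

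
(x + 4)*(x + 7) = x^2 + 11*x + 28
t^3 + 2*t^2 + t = t*(t + 1)^2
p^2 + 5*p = p*(p + 5)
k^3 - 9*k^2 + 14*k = k*(k - 7)*(k - 2)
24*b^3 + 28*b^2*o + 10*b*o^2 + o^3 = (2*b + o)^2*(6*b + o)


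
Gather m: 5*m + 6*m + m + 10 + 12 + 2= 12*m + 24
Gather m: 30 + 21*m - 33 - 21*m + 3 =0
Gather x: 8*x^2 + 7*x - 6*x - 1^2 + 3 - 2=8*x^2 + x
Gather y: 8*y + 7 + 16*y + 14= 24*y + 21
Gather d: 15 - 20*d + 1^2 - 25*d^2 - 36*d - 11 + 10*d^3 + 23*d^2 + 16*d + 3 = 10*d^3 - 2*d^2 - 40*d + 8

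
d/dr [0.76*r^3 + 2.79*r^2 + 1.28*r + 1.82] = 2.28*r^2 + 5.58*r + 1.28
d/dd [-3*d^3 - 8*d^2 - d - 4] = -9*d^2 - 16*d - 1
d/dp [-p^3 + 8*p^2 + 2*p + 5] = -3*p^2 + 16*p + 2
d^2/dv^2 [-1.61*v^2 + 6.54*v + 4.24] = -3.22000000000000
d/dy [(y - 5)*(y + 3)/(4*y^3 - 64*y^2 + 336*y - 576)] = (-y^3 - 2*y^2 + 85*y - 258)/(4*(y^5 - 26*y^4 + 268*y^3 - 1368*y^2 + 3456*y - 3456))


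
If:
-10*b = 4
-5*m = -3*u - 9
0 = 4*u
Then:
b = -2/5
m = 9/5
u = 0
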